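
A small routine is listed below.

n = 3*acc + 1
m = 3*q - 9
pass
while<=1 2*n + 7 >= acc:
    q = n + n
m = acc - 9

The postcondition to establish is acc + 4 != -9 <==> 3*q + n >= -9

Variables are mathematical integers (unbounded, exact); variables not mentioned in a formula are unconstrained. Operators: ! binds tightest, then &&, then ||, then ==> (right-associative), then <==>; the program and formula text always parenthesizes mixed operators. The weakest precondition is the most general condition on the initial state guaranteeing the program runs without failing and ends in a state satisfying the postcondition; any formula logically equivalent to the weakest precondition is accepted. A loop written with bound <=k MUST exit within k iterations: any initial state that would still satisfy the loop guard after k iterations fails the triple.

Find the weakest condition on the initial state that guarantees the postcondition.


Working backward. After the program, the postcondition acc + 4 != -9 <==> 3*q + n >= -9 must hold; in canonical form it is acc != -13 <==> n + 3*q >= -9.
Before m := acc - 9: acc != -13 <==> n + 3*q >= -9
Before the loop (bound <=1), unroll the exhaustion recursion (WP_0 = exit-now case; WP_j = one more guarded iteration, up to j = 1):
  WP_0: (!(2*n >= acc - 7)) && (acc != -13 <==> n + 3*q >= -9)
  WP_1: (2*n >= acc - 7 ==> ((!(2*n >= acc - 7)) && (acc != -13 <==> 7*n >= -9))) && ((!(2*n >= acc - 7)) ==> (acc != -13 <==> n + 3*q >= -9))
So before the loop: (2*n >= acc - 7 ==> ((!(2*n >= acc - 7)) && (acc != -13 <==> 7*n >= -9))) && ((!(2*n >= acc - 7)) ==> (acc != -13 <==> n + 3*q >= -9))
Before skip: (2*n >= acc - 7 ==> ((!(2*n >= acc - 7)) && (acc != -13 <==> 7*n >= -9))) && ((!(2*n >= acc - 7)) ==> (acc != -13 <==> n + 3*q >= -9))
Before m := 3*q - 9: (2*n >= acc - 7 ==> ((!(2*n >= acc - 7)) && (acc != -13 <==> 7*n >= -9))) && ((!(2*n >= acc - 7)) ==> (acc != -13 <==> n + 3*q >= -9))
Before n := 3*acc + 1: (5*acc >= -9 ==> ((!(5*acc >= -9)) && (acc != -13 <==> 21*acc >= -16))) && ((!(5*acc >= -9)) ==> (acc != -13 <==> 3*acc + 3*q >= -10))
Answer: WP = (5*acc >= -9 ==> ((!(5*acc >= -9)) && (acc != -13 <==> 21*acc >= -16))) && ((!(5*acc >= -9)) ==> (acc != -13 <==> 3*acc + 3*q >= -10))


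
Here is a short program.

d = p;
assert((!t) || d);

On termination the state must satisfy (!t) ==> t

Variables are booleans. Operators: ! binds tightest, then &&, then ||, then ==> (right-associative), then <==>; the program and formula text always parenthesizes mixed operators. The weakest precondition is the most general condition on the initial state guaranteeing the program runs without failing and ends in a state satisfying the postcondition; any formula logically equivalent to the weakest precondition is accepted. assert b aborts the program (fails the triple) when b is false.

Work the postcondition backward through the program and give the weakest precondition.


Working backward. After the program, (!t) ==> t must hold.
Before assert (!t) || d: ((!t) || d) && ((!t) ==> t)
Before d := p: ((!t) || p) && ((!t) ==> t)
Answer: WP = ((!t) || p) && ((!t) ==> t)


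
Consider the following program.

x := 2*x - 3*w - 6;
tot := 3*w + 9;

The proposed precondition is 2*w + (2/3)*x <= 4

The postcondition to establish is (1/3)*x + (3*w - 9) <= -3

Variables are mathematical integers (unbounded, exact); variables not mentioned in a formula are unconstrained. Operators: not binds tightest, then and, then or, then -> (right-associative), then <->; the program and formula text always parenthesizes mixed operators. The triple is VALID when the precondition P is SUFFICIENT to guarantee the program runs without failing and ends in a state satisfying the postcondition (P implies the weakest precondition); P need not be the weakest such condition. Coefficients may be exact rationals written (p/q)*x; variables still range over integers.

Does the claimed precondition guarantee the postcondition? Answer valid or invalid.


Working backward. After the program, the postcondition (1/3)*x + (3*w - 9) <= -3 must hold; in canonical form it is 3*w + (1/3)*x <= 6.
Before tot := 3*w + 9: 3*w + (1/3)*x <= 6
Before x := 2*x - 3*w - 6: 2*w + (2/3)*x <= 8
The weakest precondition is 2*w + (2/3)*x <= 8.
Check whether 2*w + (2/3)*x <= 4 implies it.
Every state satisfying the precondition satisfies the weakest precondition: the implication holds.
Answer: valid


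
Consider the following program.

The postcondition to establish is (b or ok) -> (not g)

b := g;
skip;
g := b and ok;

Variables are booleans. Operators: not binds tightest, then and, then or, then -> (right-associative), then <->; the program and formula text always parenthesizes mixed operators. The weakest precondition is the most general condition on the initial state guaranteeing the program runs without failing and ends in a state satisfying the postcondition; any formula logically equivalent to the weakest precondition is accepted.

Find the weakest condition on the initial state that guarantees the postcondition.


Working backward. After the program, (b or ok) -> (not g) must hold.
Before g := b and ok: (b or ok) -> (not (b and ok))
Before skip: (b or ok) -> (not (b and ok))
Before b := g: (g or ok) -> (not (g and ok))
Answer: WP = (g or ok) -> (not (g and ok))


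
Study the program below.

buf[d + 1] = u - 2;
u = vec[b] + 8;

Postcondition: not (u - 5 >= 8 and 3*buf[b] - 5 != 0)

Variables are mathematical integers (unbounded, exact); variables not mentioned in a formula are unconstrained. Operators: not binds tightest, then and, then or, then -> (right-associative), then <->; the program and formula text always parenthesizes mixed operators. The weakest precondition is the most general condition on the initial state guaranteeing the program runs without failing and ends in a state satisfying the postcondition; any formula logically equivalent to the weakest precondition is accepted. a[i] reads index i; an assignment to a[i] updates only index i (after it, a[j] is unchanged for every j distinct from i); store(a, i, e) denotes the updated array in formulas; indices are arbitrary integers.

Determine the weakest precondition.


Working backward. After the program, the postcondition not (u - 5 >= 8 and 3*buf[b] - 5 != 0) must hold; in canonical form it is not (u >= 13 and 3*buf[b] != 5).
Before u := vec[b] + 8: not (vec[b] >= 5 and 3*buf[b] != 5)
Before buf[d + 1] := u - 2: not (vec[b] >= 5 and 3*store(buf, d + 1, u - 2)[b] != 5)
Answer: WP = not (vec[b] >= 5 and 3*store(buf, d + 1, u - 2)[b] != 5)


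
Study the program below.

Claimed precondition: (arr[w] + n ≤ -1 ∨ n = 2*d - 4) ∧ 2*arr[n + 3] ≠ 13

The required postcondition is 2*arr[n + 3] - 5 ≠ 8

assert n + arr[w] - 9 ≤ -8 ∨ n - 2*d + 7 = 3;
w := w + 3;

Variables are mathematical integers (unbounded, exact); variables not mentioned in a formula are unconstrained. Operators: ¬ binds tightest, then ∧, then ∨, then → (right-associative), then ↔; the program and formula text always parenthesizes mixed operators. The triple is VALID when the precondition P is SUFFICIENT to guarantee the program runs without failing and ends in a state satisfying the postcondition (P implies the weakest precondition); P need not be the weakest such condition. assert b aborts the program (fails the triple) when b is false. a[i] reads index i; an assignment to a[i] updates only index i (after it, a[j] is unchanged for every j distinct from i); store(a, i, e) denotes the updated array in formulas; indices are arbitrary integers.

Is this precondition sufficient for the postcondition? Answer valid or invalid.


Working backward. After the program, the postcondition 2*arr[n + 3] - 5 ≠ 8 must hold; in canonical form it is 2*arr[n + 3] ≠ 13.
Before w := w + 3: 2*arr[n + 3] ≠ 13
Before assert n + arr[w] - 9 ≤ -8 ∨ n - 2*d + 7 = 3: (arr[w] + n ≤ 1 ∨ n = 2*d - 4) ∧ 2*arr[n + 3] ≠ 13
The weakest precondition is (arr[w] + n ≤ 1 ∨ n = 2*d - 4) ∧ 2*arr[n + 3] ≠ 13.
Check whether (arr[w] + n ≤ -1 ∨ n = 2*d - 4) ∧ 2*arr[n + 3] ≠ 13 implies it.
Every state satisfying the precondition satisfies the weakest precondition: the implication holds.
Answer: valid


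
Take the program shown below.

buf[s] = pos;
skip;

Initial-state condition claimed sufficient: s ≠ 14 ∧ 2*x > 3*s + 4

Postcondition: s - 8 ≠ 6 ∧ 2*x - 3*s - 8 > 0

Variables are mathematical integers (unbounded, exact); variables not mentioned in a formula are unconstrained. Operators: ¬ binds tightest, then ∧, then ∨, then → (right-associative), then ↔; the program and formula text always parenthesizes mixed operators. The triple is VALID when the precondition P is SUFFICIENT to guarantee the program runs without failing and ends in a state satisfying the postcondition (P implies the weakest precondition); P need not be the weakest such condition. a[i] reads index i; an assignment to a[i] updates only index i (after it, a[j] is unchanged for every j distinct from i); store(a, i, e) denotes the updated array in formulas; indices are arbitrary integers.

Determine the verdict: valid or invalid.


Working backward. After the program, the postcondition s - 8 ≠ 6 ∧ 2*x - 3*s - 8 > 0 must hold; in canonical form it is s ≠ 14 ∧ 2*x > 3*s + 8.
Before skip: s ≠ 14 ∧ 2*x > 3*s + 8
Before buf[s] := pos: s ≠ 14 ∧ 2*x > 3*s + 8
The weakest precondition is s ≠ 14 ∧ 2*x > 3*s + 8.
Check whether s ≠ 14 ∧ 2*x > 3*s + 4 implies it.
Countermodel: at the initial state s = -3, x = -2, the precondition holds but the weakest precondition fails.
Answer: invalid


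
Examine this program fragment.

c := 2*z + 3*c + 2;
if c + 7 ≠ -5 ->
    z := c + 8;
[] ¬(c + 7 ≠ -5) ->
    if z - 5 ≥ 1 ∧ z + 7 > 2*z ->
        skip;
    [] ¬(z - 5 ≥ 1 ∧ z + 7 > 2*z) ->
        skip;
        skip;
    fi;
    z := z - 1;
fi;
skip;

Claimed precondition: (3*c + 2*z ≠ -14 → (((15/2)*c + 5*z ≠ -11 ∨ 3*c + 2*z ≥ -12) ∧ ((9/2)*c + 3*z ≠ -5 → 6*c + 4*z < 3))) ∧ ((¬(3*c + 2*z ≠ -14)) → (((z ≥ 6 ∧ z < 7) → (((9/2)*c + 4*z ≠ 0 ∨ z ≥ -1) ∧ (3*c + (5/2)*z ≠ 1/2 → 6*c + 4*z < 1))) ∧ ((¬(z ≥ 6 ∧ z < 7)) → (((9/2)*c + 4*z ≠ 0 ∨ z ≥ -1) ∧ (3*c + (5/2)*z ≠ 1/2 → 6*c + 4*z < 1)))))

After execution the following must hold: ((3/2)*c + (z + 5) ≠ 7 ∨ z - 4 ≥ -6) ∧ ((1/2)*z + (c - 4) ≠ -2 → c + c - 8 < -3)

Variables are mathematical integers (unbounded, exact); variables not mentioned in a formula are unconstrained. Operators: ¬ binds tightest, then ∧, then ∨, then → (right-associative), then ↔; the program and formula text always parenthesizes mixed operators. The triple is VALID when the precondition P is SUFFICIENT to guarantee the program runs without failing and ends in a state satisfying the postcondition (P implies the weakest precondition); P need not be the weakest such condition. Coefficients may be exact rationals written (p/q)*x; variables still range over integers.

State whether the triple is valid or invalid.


Working backward. After the program, the postcondition ((3/2)*c + (z + 5) ≠ 7 ∨ z - 4 ≥ -6) ∧ ((1/2)*z + (c - 4) ≠ -2 → c + c - 8 < -3) must hold; in canonical form it is ((3/2)*c + z ≠ 2 ∨ z ≥ -2) ∧ (c + (1/2)*z ≠ 2 → 2*c < 5).
Before skip: ((3/2)*c + z ≠ 2 ∨ z ≥ -2) ∧ (c + (1/2)*z ≠ 2 → 2*c < 5)
Then branch requires ((5/2)*c ≠ -6 ∨ c ≥ -10) ∧ ((3/2)*c ≠ -2 → 2*c < 5); else branch requires ((z ≥ 6 ∧ z < 7) → (((3/2)*c + z ≠ 3 ∨ z ≥ -1) ∧ (c + (1/2)*z ≠ 5/2 → 2*c < 5))) ∧ ((¬(z ≥ 6 ∧ z < 7)) → (((3/2)*c + z ≠ 3 ∨ z ≥ -1) ∧ (c + (1/2)*z ≠ 5/2 → 2*c < 5))).
Before the if: (c ≠ -12 → (((5/2)*c ≠ -6 ∨ c ≥ -10) ∧ ((3/2)*c ≠ -2 → 2*c < 5))) ∧ ((¬(c ≠ -12)) → (((z ≥ 6 ∧ z < 7) → (((3/2)*c + z ≠ 3 ∨ z ≥ -1) ∧ (c + (1/2)*z ≠ 5/2 → 2*c < 5))) ∧ ((¬(z ≥ 6 ∧ z < 7)) → (((3/2)*c + z ≠ 3 ∨ z ≥ -1) ∧ (c + (1/2)*z ≠ 5/2 → 2*c < 5)))))
Before c := 2*z + 3*c + 2: (3*c + 2*z ≠ -14 → (((15/2)*c + 5*z ≠ -11 ∨ 3*c + 2*z ≥ -12) ∧ ((9/2)*c + 3*z ≠ -5 → 6*c + 4*z < 1))) ∧ ((¬(3*c + 2*z ≠ -14)) → (((z ≥ 6 ∧ z < 7) → (((9/2)*c + 4*z ≠ 0 ∨ z ≥ -1) ∧ (3*c + (5/2)*z ≠ 1/2 → 6*c + 4*z < 1))) ∧ ((¬(z ≥ 6 ∧ z < 7)) → (((9/2)*c + 4*z ≠ 0 ∨ z ≥ -1) ∧ (3*c + (5/2)*z ≠ 1/2 → 6*c + 4*z < 1)))))
The weakest precondition is (3*c + 2*z ≠ -14 → (((15/2)*c + 5*z ≠ -11 ∨ 3*c + 2*z ≥ -12) ∧ ((9/2)*c + 3*z ≠ -5 → 6*c + 4*z < 1))) ∧ ((¬(3*c + 2*z ≠ -14)) → (((z ≥ 6 ∧ z < 7) → (((9/2)*c + 4*z ≠ 0 ∨ z ≥ -1) ∧ (3*c + (5/2)*z ≠ 1/2 → 6*c + 4*z < 1))) ∧ ((¬(z ≥ 6 ∧ z < 7)) → (((9/2)*c + 4*z ≠ 0 ∨ z ≥ -1) ∧ (3*c + (5/2)*z ≠ 1/2 → 6*c + 4*z < 1))))).
Check whether (3*c + 2*z ≠ -14 → (((15/2)*c + 5*z ≠ -11 ∨ 3*c + 2*z ≥ -12) ∧ ((9/2)*c + 3*z ≠ -5 → 6*c + 4*z < 3))) ∧ ((¬(3*c + 2*z ≠ -14)) → (((z ≥ 6 ∧ z < 7) → (((9/2)*c + 4*z ≠ 0 ∨ z ≥ -1) ∧ (3*c + (5/2)*z ≠ 1/2 → 6*c + 4*z < 1))) ∧ ((¬(z ≥ 6 ∧ z < 7)) → (((9/2)*c + 4*z ≠ 0 ∨ z ≥ -1) ∧ (3*c + (5/2)*z ≠ 1/2 → 6*c + 4*z < 1))))) implies it.
Countermodel: at the initial state c = 1, z = -1, the precondition holds but the weakest precondition fails.
Answer: invalid


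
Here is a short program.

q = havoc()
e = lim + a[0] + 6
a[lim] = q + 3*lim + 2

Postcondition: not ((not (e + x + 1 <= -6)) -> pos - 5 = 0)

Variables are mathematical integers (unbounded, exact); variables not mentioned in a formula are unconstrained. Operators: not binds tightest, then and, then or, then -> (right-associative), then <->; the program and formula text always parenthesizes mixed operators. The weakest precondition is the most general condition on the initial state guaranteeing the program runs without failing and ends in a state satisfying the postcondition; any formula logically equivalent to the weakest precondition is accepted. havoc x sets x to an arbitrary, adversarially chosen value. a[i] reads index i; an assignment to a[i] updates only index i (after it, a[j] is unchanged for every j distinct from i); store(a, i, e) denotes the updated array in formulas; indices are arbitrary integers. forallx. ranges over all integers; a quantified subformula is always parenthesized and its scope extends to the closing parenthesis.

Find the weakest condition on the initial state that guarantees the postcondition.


Working backward. After the program, the postcondition not ((not (e + x + 1 <= -6)) -> pos - 5 = 0) must hold; in canonical form it is not ((not (e + x <= -7)) -> pos = 5).
Before a[lim] := q + 3*lim + 2: not ((not (e + x <= -7)) -> pos = 5)
Before e := lim + a[0] + 6: not ((not (a[0] + lim + x <= -13)) -> pos = 5)
Before havoc q: not ((not (a[0] + lim + x <= -13)) -> pos = 5)
Answer: WP = not ((not (a[0] + lim + x <= -13)) -> pos = 5)


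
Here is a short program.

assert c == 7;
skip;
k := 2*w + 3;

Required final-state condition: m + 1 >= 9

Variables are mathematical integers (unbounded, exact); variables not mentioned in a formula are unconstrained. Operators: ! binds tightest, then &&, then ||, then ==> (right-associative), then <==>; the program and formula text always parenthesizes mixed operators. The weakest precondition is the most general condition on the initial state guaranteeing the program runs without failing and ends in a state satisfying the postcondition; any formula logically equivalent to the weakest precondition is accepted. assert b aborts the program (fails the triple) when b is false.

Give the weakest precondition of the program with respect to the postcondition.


Working backward. After the program, the postcondition m + 1 >= 9 must hold; in canonical form it is m >= 8.
Before k := 2*w + 3: m >= 8
Before skip: m >= 8
Before assert c == 7: c == 7 && m >= 8
Answer: WP = c == 7 && m >= 8


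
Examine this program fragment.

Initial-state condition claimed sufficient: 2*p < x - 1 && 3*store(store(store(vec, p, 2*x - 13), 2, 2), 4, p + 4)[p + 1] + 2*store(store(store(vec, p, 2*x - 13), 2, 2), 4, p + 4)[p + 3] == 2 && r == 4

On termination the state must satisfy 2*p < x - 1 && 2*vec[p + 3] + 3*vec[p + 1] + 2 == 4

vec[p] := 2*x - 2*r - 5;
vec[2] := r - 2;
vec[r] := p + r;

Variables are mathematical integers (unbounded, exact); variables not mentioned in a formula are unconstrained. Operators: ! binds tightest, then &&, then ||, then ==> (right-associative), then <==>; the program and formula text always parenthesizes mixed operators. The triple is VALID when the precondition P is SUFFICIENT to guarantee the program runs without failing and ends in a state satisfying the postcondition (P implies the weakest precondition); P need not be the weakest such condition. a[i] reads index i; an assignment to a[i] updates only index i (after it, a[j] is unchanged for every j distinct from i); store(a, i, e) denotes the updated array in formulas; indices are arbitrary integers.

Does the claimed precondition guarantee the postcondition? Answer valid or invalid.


Working backward. After the program, the postcondition 2*p < x - 1 && 2*vec[p + 3] + 3*vec[p + 1] + 2 == 4 must hold; in canonical form it is 2*p < x - 1 && 3*vec[p + 1] + 2*vec[p + 3] == 2.
Before vec[r] := p + r: 2*p < x - 1 && 3*store(vec, r, p + r)[p + 1] + 2*store(vec, r, p + r)[p + 3] == 2
Before vec[2] := r - 2: 2*p < x - 1 && 3*store(store(vec, 2, r - 2), r, p + r)[p + 1] + 2*store(store(vec, 2, r - 2), r, p + r)[p + 3] == 2
Before vec[p] := 2*x - 2*r - 5: 2*p < x - 1 && 3*store(store(store(vec, p, -2*r + 2*x - 5), 2, r - 2), r, p + r)[p + 1] + 2*store(store(store(vec, p, -2*r + 2*x - 5), 2, r - 2), r, p + r)[p + 3] == 2
The weakest precondition is 2*p < x - 1 && 3*store(store(store(vec, p, -2*r + 2*x - 5), 2, r - 2), r, p + r)[p + 1] + 2*store(store(store(vec, p, -2*r + 2*x - 5), 2, r - 2), r, p + r)[p + 3] == 2.
Check whether 2*p < x - 1 && 3*store(store(store(vec, p, 2*x - 13), 2, 2), 4, p + 4)[p + 1] + 2*store(store(store(vec, p, 2*x - 13), 2, 2), 4, p + 4)[p + 3] == 2 && r == 4 implies it.
Every state satisfying the precondition satisfies the weakest precondition: the implication holds.
Answer: valid


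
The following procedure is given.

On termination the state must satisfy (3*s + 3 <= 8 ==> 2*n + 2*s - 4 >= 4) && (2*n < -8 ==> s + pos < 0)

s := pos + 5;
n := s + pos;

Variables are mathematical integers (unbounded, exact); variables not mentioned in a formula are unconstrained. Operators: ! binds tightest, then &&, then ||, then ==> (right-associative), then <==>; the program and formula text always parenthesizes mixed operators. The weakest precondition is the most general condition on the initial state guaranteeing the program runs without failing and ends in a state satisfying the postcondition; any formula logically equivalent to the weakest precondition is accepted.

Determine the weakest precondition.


Working backward. After the program, the postcondition (3*s + 3 <= 8 ==> 2*n + 2*s - 4 >= 4) && (2*n < -8 ==> s + pos < 0) must hold; in canonical form it is (3*s <= 5 ==> 2*n + 2*s >= 8) && (2*n < -8 ==> pos + s < 0).
Before n := s + pos: (3*s <= 5 ==> 2*pos + 4*s >= 8) && (2*pos + 2*s < -8 ==> pos + s < 0)
Before s := pos + 5: (3*pos <= -10 ==> 6*pos >= -12) && (4*pos < -18 ==> 2*pos < -5)
Answer: WP = (3*pos <= -10 ==> 6*pos >= -12) && (4*pos < -18 ==> 2*pos < -5)


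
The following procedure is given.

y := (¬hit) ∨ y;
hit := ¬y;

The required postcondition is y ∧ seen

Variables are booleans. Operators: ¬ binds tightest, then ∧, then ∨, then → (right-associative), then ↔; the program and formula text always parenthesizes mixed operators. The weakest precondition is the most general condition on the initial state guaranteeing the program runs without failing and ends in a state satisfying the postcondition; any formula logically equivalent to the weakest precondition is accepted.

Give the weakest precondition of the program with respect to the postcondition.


Working backward. After the program, y ∧ seen must hold.
Before hit := ¬y: y ∧ seen
Before y := (¬hit) ∨ y: ((¬hit) ∨ y) ∧ seen
Answer: WP = ((¬hit) ∨ y) ∧ seen


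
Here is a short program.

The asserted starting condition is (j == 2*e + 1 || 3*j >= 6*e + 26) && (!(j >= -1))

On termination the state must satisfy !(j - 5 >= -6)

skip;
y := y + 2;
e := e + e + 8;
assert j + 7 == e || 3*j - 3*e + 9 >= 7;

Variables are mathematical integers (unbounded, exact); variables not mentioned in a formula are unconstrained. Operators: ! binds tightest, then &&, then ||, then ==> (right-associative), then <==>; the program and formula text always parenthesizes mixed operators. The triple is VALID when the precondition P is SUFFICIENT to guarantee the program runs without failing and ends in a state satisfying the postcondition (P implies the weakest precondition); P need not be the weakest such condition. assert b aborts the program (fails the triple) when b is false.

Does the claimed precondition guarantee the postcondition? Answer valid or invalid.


Working backward. After the program, the postcondition !(j - 5 >= -6) must hold; in canonical form it is !(j >= -1).
Before assert j + 7 == e || 3*j - 3*e + 9 >= 7: (j == e - 7 || 3*j >= 3*e - 2) && (!(j >= -1))
Before e := e + e + 8: (j == 2*e + 1 || 3*j >= 6*e + 22) && (!(j >= -1))
Before y := y + 2: (j == 2*e + 1 || 3*j >= 6*e + 22) && (!(j >= -1))
Before skip: (j == 2*e + 1 || 3*j >= 6*e + 22) && (!(j >= -1))
The weakest precondition is (j == 2*e + 1 || 3*j >= 6*e + 22) && (!(j >= -1)).
Check whether (j == 2*e + 1 || 3*j >= 6*e + 26) && (!(j >= -1)) implies it.
Every state satisfying the precondition satisfies the weakest precondition: the implication holds.
Answer: valid


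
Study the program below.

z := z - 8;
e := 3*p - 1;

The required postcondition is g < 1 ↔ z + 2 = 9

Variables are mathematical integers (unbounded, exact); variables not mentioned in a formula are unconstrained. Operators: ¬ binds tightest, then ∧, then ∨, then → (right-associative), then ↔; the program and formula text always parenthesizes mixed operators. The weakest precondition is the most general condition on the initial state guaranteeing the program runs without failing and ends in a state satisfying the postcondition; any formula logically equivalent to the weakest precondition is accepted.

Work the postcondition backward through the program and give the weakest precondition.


Working backward. After the program, the postcondition g < 1 ↔ z + 2 = 9 must hold; in canonical form it is g < 1 ↔ z = 7.
Before e := 3*p - 1: g < 1 ↔ z = 7
Before z := z - 8: g < 1 ↔ z = 15
Answer: WP = g < 1 ↔ z = 15


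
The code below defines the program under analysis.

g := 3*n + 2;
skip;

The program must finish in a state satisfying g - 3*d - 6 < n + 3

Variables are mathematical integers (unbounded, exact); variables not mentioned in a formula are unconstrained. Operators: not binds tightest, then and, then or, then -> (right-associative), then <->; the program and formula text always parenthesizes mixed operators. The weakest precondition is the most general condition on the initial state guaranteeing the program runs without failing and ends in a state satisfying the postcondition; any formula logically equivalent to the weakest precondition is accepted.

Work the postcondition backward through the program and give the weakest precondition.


Working backward. After the program, the postcondition g - 3*d - 6 < n + 3 must hold; in canonical form it is g < 3*d + n + 9.
Before skip: g < 3*d + n + 9
Before g := 3*n + 2: 2*n < 3*d + 7
Answer: WP = 2*n < 3*d + 7


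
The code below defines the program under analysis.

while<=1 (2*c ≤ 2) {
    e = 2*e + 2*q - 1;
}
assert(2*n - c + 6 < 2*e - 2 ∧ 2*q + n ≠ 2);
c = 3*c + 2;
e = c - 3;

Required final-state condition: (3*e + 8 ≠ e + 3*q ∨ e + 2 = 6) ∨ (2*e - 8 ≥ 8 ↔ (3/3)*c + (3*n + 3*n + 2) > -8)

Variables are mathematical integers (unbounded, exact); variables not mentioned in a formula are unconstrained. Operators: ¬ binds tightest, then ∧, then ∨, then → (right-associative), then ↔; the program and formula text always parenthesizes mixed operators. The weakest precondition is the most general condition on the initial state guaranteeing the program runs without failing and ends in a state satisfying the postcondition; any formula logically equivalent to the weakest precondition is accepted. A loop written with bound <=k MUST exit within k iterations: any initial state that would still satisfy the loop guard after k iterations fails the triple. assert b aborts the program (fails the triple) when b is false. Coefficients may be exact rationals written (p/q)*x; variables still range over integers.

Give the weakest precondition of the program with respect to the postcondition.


Working backward. After the program, the postcondition (3*e + 8 ≠ e + 3*q ∨ e + 2 = 6) ∨ (2*e - 8 ≥ 8 ↔ (3/3)*c + (3*n + 3*n + 2) > -8) must hold; in canonical form it is 2*e ≠ 3*q - 8 ∨ e = 4 ∨ (2*e ≥ 16 ↔ c + 6*n > -10).
Before e := c - 3: 2*c ≠ 3*q - 2 ∨ c = 7 ∨ (2*c ≥ 22 ↔ c + 6*n > -10)
Before c := 3*c + 2: 6*c ≠ 3*q - 6 ∨ 3*c = 5 ∨ (6*c ≥ 18 ↔ 3*c + 6*n > -12)
Before assert 2*n - c + 6 < 2*e - 2 ∧ 2*q + n ≠ 2: 2*n < c + 2*e - 8 ∧ n + 2*q ≠ 2 ∧ (6*c ≠ 3*q - 6 ∨ 3*c = 5 ∨ (6*c ≥ 18 ↔ 3*c + 6*n > -12))
Before the loop (bound <=1), unroll the exhaustion recursion (WP_0 = exit-now case; WP_j = one more guarded iteration, up to j = 1):
  WP_0: (¬(2*c ≤ 2)) ∧ 2*n < c + 2*e - 8 ∧ n + 2*q ≠ 2 ∧ (6*c ≠ 3*q - 6 ∨ 3*c = 5 ∨ (6*c ≥ 18 ↔ 3*c + 6*n > -12))
  WP_1: (2*c ≤ 2 → ((¬(2*c ≤ 2)) ∧ 2*n < c + 4*e + 4*q - 10 ∧ n + 2*q ≠ 2 ∧ (6*c ≠ 3*q - 6 ∨ 3*c = 5 ∨ (6*c ≥ 18 ↔ 3*c + 6*n > -12)))) ∧ ((¬(2*c ≤ 2)) → (2*n < c + 2*e - 8 ∧ n + 2*q ≠ 2 ∧ (6*c ≠ 3*q - 6 ∨ 3*c = 5 ∨ (6*c ≥ 18 ↔ 3*c + 6*n > -12))))
So before the loop: (2*c ≤ 2 → ((¬(2*c ≤ 2)) ∧ 2*n < c + 4*e + 4*q - 10 ∧ n + 2*q ≠ 2 ∧ (6*c ≠ 3*q - 6 ∨ 3*c = 5 ∨ (6*c ≥ 18 ↔ 3*c + 6*n > -12)))) ∧ ((¬(2*c ≤ 2)) → (2*n < c + 2*e - 8 ∧ n + 2*q ≠ 2 ∧ (6*c ≠ 3*q - 6 ∨ 3*c = 5 ∨ (6*c ≥ 18 ↔ 3*c + 6*n > -12))))
Answer: WP = (2*c ≤ 2 → ((¬(2*c ≤ 2)) ∧ 2*n < c + 4*e + 4*q - 10 ∧ n + 2*q ≠ 2 ∧ (6*c ≠ 3*q - 6 ∨ 3*c = 5 ∨ (6*c ≥ 18 ↔ 3*c + 6*n > -12)))) ∧ ((¬(2*c ≤ 2)) → (2*n < c + 2*e - 8 ∧ n + 2*q ≠ 2 ∧ (6*c ≠ 3*q - 6 ∨ 3*c = 5 ∨ (6*c ≥ 18 ↔ 3*c + 6*n > -12))))


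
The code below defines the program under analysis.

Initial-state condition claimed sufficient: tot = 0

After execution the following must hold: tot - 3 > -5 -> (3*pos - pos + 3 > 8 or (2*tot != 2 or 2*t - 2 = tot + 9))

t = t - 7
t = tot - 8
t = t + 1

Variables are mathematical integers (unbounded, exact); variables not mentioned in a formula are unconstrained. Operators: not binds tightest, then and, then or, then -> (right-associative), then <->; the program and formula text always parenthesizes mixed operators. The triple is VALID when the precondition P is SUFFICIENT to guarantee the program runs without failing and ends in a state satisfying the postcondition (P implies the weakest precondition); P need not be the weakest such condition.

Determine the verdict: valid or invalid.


Working backward. After the program, the postcondition tot - 3 > -5 -> (3*pos - pos + 3 > 8 or (2*tot != 2 or 2*t - 2 = tot + 9)) must hold; in canonical form it is tot > -2 -> (2*pos > 5 or 2*tot != 2 or 2*t = tot + 11).
Before t := t + 1: tot > -2 -> (2*pos > 5 or 2*tot != 2 or 2*t = tot + 9)
Before t := tot - 8: tot > -2 -> (2*pos > 5 or 2*tot != 2 or tot = 25)
Before t := t - 7: tot > -2 -> (2*pos > 5 or 2*tot != 2 or tot = 25)
The weakest precondition is tot > -2 -> (2*pos > 5 or 2*tot != 2 or tot = 25).
Check whether tot = 0 implies it.
Every state satisfying the precondition satisfies the weakest precondition: the implication holds.
Answer: valid


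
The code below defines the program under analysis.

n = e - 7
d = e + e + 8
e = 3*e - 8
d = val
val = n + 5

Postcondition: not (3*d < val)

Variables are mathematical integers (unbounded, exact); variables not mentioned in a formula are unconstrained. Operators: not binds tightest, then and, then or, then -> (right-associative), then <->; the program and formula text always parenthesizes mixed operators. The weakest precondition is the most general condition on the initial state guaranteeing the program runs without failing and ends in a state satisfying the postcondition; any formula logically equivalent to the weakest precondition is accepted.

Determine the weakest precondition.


Working backward. After the program, not (3*d < val) must hold.
Before val := n + 5: not (3*d < n + 5)
Before d := val: not (3*val < n + 5)
Before e := 3*e - 8: not (3*val < n + 5)
Before d := e + e + 8: not (3*val < n + 5)
Before n := e - 7: not (3*val < e - 2)
Answer: WP = not (3*val < e - 2)


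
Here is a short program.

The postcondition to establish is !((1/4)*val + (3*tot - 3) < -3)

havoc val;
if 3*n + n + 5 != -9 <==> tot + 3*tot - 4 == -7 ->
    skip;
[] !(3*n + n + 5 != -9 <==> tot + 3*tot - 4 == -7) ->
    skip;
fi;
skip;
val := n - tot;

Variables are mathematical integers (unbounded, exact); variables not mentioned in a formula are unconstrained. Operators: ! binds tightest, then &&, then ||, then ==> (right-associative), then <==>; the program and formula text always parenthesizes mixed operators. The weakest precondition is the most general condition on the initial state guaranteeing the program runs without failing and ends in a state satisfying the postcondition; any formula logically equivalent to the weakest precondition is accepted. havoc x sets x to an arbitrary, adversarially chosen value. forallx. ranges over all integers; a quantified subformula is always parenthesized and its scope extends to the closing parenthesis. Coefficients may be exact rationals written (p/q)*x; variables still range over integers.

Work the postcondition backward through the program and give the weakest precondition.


Working backward. After the program, the postcondition !((1/4)*val + (3*tot - 3) < -3) must hold; in canonical form it is !(3*tot + (1/4)*val < 0).
Before val := n - tot: !((1/4)*n + (11/4)*tot < 0)
Before skip: !((1/4)*n + (11/4)*tot < 0)
Then branch requires !((1/4)*n + (11/4)*tot < 0); else branch requires !((1/4)*n + (11/4)*tot < 0).
Before the if: ((4*n != -14 <==> 4*tot == -3) ==> (!((1/4)*n + (11/4)*tot < 0))) && ((!(4*n != -14 <==> 4*tot == -3)) ==> (!((1/4)*n + (11/4)*tot < 0)))
Before havoc val: ((4*n != -14 <==> 4*tot == -3) ==> (!((1/4)*n + (11/4)*tot < 0))) && ((!(4*n != -14 <==> 4*tot == -3)) ==> (!((1/4)*n + (11/4)*tot < 0)))
Answer: WP = ((4*n != -14 <==> 4*tot == -3) ==> (!((1/4)*n + (11/4)*tot < 0))) && ((!(4*n != -14 <==> 4*tot == -3)) ==> (!((1/4)*n + (11/4)*tot < 0)))


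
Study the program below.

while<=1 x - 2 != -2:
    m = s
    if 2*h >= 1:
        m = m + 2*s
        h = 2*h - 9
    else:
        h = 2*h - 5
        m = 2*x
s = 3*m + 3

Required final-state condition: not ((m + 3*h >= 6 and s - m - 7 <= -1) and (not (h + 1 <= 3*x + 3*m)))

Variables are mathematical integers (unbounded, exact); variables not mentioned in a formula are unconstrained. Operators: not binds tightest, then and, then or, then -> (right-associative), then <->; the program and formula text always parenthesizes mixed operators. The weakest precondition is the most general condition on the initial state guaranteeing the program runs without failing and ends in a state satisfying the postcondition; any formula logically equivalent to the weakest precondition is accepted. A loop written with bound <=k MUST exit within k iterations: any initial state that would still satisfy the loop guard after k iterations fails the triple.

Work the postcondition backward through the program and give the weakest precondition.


Working backward. After the program, the postcondition not ((m + 3*h >= 6 and s - m - 7 <= -1) and (not (h + 1 <= 3*x + 3*m))) must hold; in canonical form it is not (3*h + m >= 6 and s <= m + 6 and (not (h <= 3*m + 3*x - 1))).
Before s := 3*m + 3: not (3*h + m >= 6 and 2*m <= 3 and (not (h <= 3*m + 3*x - 1)))
Before the loop (bound <=1), unroll the exhaustion recursion (WP_0 = exit-now case; WP_j = one more guarded iteration, up to j = 1):
  WP_0: (not (x != 0)) and (not (3*h + m >= 6 and 2*m <= 3 and (not (h <= 3*m + 3*x - 1))))
  WP_1: (x != 0 -> ((2*h >= 1 -> ((not (x != 0)) and (not (6*h + 3*s >= 33 and 6*s <= 3 and (not (2*h <= 9*s + 3*x + 8)))))) and ((not (2*h >= 1)) -> ((not (x != 0)) and (not (6*h + 2*x >= 21 and 4*x <= 3 and (not (2*h <= 9*x + 4)))))))) and ((not (x != 0)) -> (not (3*h + m >= 6 and 2*m <= 3 and (not (h <= 3*m + 3*x - 1)))))
So before the loop: (x != 0 -> ((2*h >= 1 -> ((not (x != 0)) and (not (6*h + 3*s >= 33 and 6*s <= 3 and (not (2*h <= 9*s + 3*x + 8)))))) and ((not (2*h >= 1)) -> ((not (x != 0)) and (not (6*h + 2*x >= 21 and 4*x <= 3 and (not (2*h <= 9*x + 4)))))))) and ((not (x != 0)) -> (not (3*h + m >= 6 and 2*m <= 3 and (not (h <= 3*m + 3*x - 1)))))
Answer: WP = (x != 0 -> ((2*h >= 1 -> ((not (x != 0)) and (not (6*h + 3*s >= 33 and 6*s <= 3 and (not (2*h <= 9*s + 3*x + 8)))))) and ((not (2*h >= 1)) -> ((not (x != 0)) and (not (6*h + 2*x >= 21 and 4*x <= 3 and (not (2*h <= 9*x + 4)))))))) and ((not (x != 0)) -> (not (3*h + m >= 6 and 2*m <= 3 and (not (h <= 3*m + 3*x - 1)))))


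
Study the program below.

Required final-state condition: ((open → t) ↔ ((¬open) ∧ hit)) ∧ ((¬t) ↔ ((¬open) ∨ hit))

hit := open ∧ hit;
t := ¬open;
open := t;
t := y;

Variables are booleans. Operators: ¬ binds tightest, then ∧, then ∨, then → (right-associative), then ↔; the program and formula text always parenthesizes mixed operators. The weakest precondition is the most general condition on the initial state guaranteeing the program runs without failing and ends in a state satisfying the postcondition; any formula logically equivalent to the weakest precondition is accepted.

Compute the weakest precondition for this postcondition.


Working backward. After the program, ((open → t) ↔ ((¬open) ∧ hit)) ∧ ((¬t) ↔ ((¬open) ∨ hit)) must hold.
Before t := y: ((open → y) ↔ ((¬open) ∧ hit)) ∧ ((¬y) ↔ ((¬open) ∨ hit))
Before open := t: ((t → y) ↔ ((¬t) ∧ hit)) ∧ ((¬y) ↔ ((¬t) ∨ hit))
Before t := ¬open: (((¬open) → y) ↔ (open ∧ hit)) ∧ ((¬y) ↔ (open ∨ hit))
Before hit := open ∧ hit: (((¬open) → y) ↔ (open ∧ hit)) ∧ ((¬y) ↔ (open ∨ (open ∧ hit)))
Answer: WP = (((¬open) → y) ↔ (open ∧ hit)) ∧ ((¬y) ↔ (open ∨ (open ∧ hit)))


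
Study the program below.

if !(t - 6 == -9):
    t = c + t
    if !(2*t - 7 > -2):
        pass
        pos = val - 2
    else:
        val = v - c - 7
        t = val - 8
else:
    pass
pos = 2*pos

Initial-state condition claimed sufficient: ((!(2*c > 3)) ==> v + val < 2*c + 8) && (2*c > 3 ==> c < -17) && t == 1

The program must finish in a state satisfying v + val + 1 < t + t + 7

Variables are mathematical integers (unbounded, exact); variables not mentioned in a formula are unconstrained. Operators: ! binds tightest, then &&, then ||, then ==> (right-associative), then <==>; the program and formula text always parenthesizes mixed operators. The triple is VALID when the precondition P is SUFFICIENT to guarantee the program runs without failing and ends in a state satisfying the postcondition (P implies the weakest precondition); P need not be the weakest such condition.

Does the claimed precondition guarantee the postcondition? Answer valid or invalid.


Working backward. After the program, the postcondition v + val + 1 < t + t + 7 must hold; in canonical form it is v + val < 2*t + 6.
Before pos := 2*pos: v + val < 2*t + 6
Then branch requires ((!(2*c + 2*t > 5)) ==> v + val < 2*c + 2*t + 6) && (2*c + 2*t > 5 ==> c < -17); else branch requires v + val < 2*t + 6.
Before the if: ((!(t == -3)) ==> (((!(2*c + 2*t > 5)) ==> v + val < 2*c + 2*t + 6) && (2*c + 2*t > 5 ==> c < -17))) && (t == -3 ==> v + val < 2*t + 6)
The weakest precondition is ((!(t == -3)) ==> (((!(2*c + 2*t > 5)) ==> v + val < 2*c + 2*t + 6) && (2*c + 2*t > 5 ==> c < -17))) && (t == -3 ==> v + val < 2*t + 6).
Check whether ((!(2*c > 3)) ==> v + val < 2*c + 8) && (2*c > 3 ==> c < -17) && t == 1 implies it.
Every state satisfying the precondition satisfies the weakest precondition: the implication holds.
Answer: valid


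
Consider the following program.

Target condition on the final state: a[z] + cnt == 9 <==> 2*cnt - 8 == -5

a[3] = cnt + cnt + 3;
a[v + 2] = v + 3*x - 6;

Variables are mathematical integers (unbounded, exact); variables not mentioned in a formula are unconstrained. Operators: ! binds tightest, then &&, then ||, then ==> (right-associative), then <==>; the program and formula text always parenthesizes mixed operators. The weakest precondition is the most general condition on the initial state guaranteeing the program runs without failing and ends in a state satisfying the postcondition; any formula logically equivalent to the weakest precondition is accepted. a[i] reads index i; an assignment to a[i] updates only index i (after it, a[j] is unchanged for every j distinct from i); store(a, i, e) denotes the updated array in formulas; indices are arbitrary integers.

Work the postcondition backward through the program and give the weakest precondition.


Working backward. After the program, the postcondition a[z] + cnt == 9 <==> 2*cnt - 8 == -5 must hold; in canonical form it is a[z] + cnt == 9 <==> 2*cnt == 3.
Before a[v + 2] := v + 3*x - 6: store(a, v + 2, v + 3*x - 6)[z] + cnt == 9 <==> 2*cnt == 3
Before a[3] := cnt + cnt + 3: store(store(a, 3, 2*cnt + 3), v + 2, v + 3*x - 6)[z] + cnt == 9 <==> 2*cnt == 3
Answer: WP = store(store(a, 3, 2*cnt + 3), v + 2, v + 3*x - 6)[z] + cnt == 9 <==> 2*cnt == 3


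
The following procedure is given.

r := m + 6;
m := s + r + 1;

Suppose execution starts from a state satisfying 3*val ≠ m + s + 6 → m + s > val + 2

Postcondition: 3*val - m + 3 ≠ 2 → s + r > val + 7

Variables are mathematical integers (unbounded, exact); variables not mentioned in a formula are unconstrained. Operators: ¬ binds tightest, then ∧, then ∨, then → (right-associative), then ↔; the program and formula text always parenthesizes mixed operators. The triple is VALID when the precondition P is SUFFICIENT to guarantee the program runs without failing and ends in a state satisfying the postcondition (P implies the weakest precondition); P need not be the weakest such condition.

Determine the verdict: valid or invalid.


Working backward. After the program, the postcondition 3*val - m + 3 ≠ 2 → s + r > val + 7 must hold; in canonical form it is 3*val ≠ m - 1 → r + s > val + 7.
Before m := s + r + 1: 3*val ≠ r + s → r + s > val + 7
Before r := m + 6: 3*val ≠ m + s + 6 → m + s > val + 1
The weakest precondition is 3*val ≠ m + s + 6 → m + s > val + 1.
Check whether 3*val ≠ m + s + 6 → m + s > val + 2 implies it.
Every state satisfying the precondition satisfies the weakest precondition: the implication holds.
Answer: valid


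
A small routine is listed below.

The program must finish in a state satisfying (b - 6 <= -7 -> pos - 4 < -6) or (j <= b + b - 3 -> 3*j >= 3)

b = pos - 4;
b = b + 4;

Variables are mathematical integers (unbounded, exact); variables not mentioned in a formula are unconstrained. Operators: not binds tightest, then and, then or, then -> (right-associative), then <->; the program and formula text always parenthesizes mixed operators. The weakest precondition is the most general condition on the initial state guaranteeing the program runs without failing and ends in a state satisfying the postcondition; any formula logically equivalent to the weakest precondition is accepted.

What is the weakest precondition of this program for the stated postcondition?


Working backward. After the program, the postcondition (b - 6 <= -7 -> pos - 4 < -6) or (j <= b + b - 3 -> 3*j >= 3) must hold; in canonical form it is (b <= -1 -> pos < -2) or (j <= 2*b - 3 -> 3*j >= 3).
Before b := b + 4: (b <= -5 -> pos < -2) or (j <= 2*b + 5 -> 3*j >= 3)
Before b := pos - 4: (pos <= -1 -> pos < -2) or (j <= 2*pos - 3 -> 3*j >= 3)
Answer: WP = (pos <= -1 -> pos < -2) or (j <= 2*pos - 3 -> 3*j >= 3)
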